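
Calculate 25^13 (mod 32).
25

Repeated squaring. Binary of 13 = 1101.
25^1 ≡ 25 (mod 32); 25^2 ≡ 17 (mod 32); 25^4 ≡ 1 (mod 32); 25^8 ≡ 1 (mod 32)
25^13 = 25^1 × 25^4 × 25^8 ≡ 25 (mod 32)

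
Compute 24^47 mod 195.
84

Repeated squaring. Binary of 47 = 101111.
24^1 ≡ 24 (mod 195); 24^2 ≡ 186 (mod 195); 24^4 ≡ 81 (mod 195); 24^8 ≡ 126 (mod 195); 24^16 ≡ 81 (mod 195); 24^32 ≡ 126 (mod 195)
24^47 = 24^1 × 24^2 × 24^4 × 24^8 × 24^32 ≡ 84 (mod 195)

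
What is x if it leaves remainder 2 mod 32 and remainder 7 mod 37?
1154

Using Chinese Remainder Theorem:
M = 32 × 37 = 1184
M1 = 37, M2 = 32
y1 = 37^(-1) mod 32 = 13
y2 = 32^(-1) mod 37 = 22
x = (2×37×13 + 7×32×22) mod 1184 = 1154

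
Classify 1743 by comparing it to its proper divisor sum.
deficient

Proper divisors of 1743: sum = 1 + 3 + 7 + 21 + 83 + 249 + 581 = 945
Since 945 < 1743, 1743 is deficient.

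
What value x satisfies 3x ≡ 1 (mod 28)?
19

gcd(3, 28) = 1, so the inverse exists.
Extended Euclidean algorithm on (28, 3):
28 = 9 × 3 + 1  ⟹  1 = (1)·28 + (-9)·3
So (-9)·3 ≡ 1 (mod 28), i.e. 3^(-1) ≡ -9 ≡ 19 (mod 28).
Check: 3 × 19 = 57 ≡ 1 (mod 28)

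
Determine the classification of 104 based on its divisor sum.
abundant

Proper divisors of 104: sum = 1 + 2 + 4 + 8 + 13 + 26 + 52 = 106
Since 106 > 104, 104 is abundant.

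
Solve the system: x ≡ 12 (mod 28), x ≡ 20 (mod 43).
880

Using Chinese Remainder Theorem:
M = 28 × 43 = 1204
M1 = 43, M2 = 28
y1 = 43^(-1) mod 28 = 15
y2 = 28^(-1) mod 43 = 20
x = (12×43×15 + 20×28×20) mod 1204 = 880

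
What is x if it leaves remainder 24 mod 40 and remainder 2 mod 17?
104

Using Chinese Remainder Theorem:
M = 40 × 17 = 680
M1 = 17, M2 = 40
y1 = 17^(-1) mod 40 = 33
y2 = 40^(-1) mod 17 = 3
x = (24×17×33 + 2×40×3) mod 680 = 104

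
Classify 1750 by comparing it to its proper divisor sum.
abundant

Proper divisors of 1750: sum = 1 + 2 + 5 + 7 + 10 + 14 + 25 + 35 + 50 + 70 + 125 + 175 + 250 + 350 + 875 = 1994
Since 1994 > 1750, 1750 is abundant.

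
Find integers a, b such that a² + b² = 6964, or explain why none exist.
58² + 60² (a=58, b=60)

Factorization: 6964 = 2^2 × 1741
By Fermat: n is sum of two squares iff every prime p ≡ 3 (mod 4) appears to even power.
All primes ≡ 3 (mod 4) appear to even power.
Search a = 0, 1, 2, … for 6964 - a² a perfect square: first hit at a = 58: 6964 - 3364 = 3600 = 60².
6964 = 58² + 60² = 3364 + 3600 ✓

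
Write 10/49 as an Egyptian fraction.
1/5 + 1/245

Greedy algorithm:
10/49: ceiling(49/10) = 5, use 1/5
1/245: ceiling(245/1) = 245, use 1/245
Result: 10/49 = 1/5 + 1/245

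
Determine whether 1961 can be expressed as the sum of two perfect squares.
5² + 44² (a=5, b=44)

Factorization: 1961 = 37 × 53
By Fermat: n is sum of two squares iff every prime p ≡ 3 (mod 4) appears to even power.
All primes ≡ 3 (mod 4) appear to even power.
Search a = 0, 1, 2, … for 1961 - a² a perfect square: first hit at a = 5: 1961 - 25 = 1936 = 44².
1961 = 5² + 44² = 25 + 1936 ✓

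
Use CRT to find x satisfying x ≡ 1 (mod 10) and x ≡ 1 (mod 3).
1

Using Chinese Remainder Theorem:
M = 10 × 3 = 30
M1 = 3, M2 = 10
y1 = 3^(-1) mod 10 = 7
y2 = 10^(-1) mod 3 = 1
x = (1×3×7 + 1×10×1) mod 30 = 1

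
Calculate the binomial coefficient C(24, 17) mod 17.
1

Using Lucas' theorem:
Write n=24 and k=17 in base 17:
n in base 17: [1, 7]
k in base 17: [1, 0]
C(24,17) mod 17 = ∏ C(n_i, k_i) mod 17
Digit binomials (mod 17): C(1,1) = 1; C(7,0) = 1
Product: 1 × 1 = 1 ≡ 1 (mod 17)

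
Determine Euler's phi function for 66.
20

66 = 2 × 3 × 11
φ(n) = n × ∏(1 - 1/p) for each prime p dividing n
φ(66) = 66 × (1 - 1/2) × (1 - 1/3) × (1 - 1/11) = 20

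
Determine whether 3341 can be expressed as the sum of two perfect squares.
29² + 50² (a=29, b=50)

Factorization: 3341 = 13 × 257
By Fermat: n is sum of two squares iff every prime p ≡ 3 (mod 4) appears to even power.
All primes ≡ 3 (mod 4) appear to even power.
Search a = 0, 1, 2, … for 3341 - a² a perfect square: first hit at a = 29: 3341 - 841 = 2500 = 50².
3341 = 29² + 50² = 841 + 2500 ✓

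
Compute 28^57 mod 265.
208

Repeated squaring. Binary of 57 = 111001.
28^1 ≡ 28 (mod 265); 28^2 ≡ 254 (mod 265); 28^4 ≡ 121 (mod 265); 28^8 ≡ 66 (mod 265); 28^16 ≡ 116 (mod 265); 28^32 ≡ 206 (mod 265)
28^57 = 28^1 × 28^8 × 28^16 × 28^32 ≡ 208 (mod 265)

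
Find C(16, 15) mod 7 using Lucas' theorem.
2

Using Lucas' theorem:
Write n=16 and k=15 in base 7:
n in base 7: [2, 2]
k in base 7: [2, 1]
C(16,15) mod 7 = ∏ C(n_i, k_i) mod 7
Digit binomials (mod 7): C(2,2) = 1; C(2,1) = 2
Product: 1 × 2 = 2 ≡ 2 (mod 7)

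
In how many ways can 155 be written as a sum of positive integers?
66493182097

p(n) counts ways to write n as a sum of positive integers (order ignored).
Euler's pentagonal recurrence: p(k) = p(k-1) + p(k-2) - p(k-5) - p(k-7) + p(k-12) + p(k-15) - ... (offsets j(3j∓1)/2, signs ++--, p(0)=1, p(<0)=0).
DP table for k = 0..154: p(0)=1, p(1)=1, p(2)=2, p(3)=3, p(4)=5, p(5)=7, p(6)=11, p(7)=15, p(8)=22, p(9)=30, p(10)=42, p(11)=56, p(12)=77, p(13)=101, p(14)=135, p(15)=176, p(16)=231, p(17)=297, p(18)=385, p(19)=490, p(20)=627, p(21)=792, p(22)=1002, p(23)=1255, p(24)=1575, p(25)=1958, p(26)=2436, p(27)=3010, p(28)=3718, p(29)=4565, p(30)=5604, p(31)=6842, p(32)=8349, p(33)=10143, p(34)=12310, p(35)=14883, p(36)=17977, p(37)=21637, p(38)=26015, p(39)=31185, p(40)=37338, p(41)=44583, p(42)=53174, p(43)=63261, p(44)=75175, p(45)=89134, p(46)=105558, p(47)=124754, p(48)=147273, p(49)=173525, p(50)=204226, p(51)=239943, p(52)=281589, p(53)=329931, p(54)=386155, p(55)=451276, p(56)=526823, p(57)=614154, p(58)=715220, p(59)=831820, p(60)=966467, p(61)=1121505, p(62)=1300156, p(63)=1505499, p(64)=1741630, p(65)=2012558, p(66)=2323520, p(67)=2679689, p(68)=3087735, p(69)=3554345, p(70)=4087968, p(71)=4697205, p(72)=5392783, p(73)=6185689, p(74)=7089500, p(75)=8118264, p(76)=9289091, p(77)=10619863, p(78)=12132164, p(79)=13848650, p(80)=15796476, p(81)=18004327, p(82)=20506255, p(83)=23338469, p(84)=26543660, p(85)=30167357, p(86)=34262962, p(87)=38887673, p(88)=44108109, p(89)=49995925, p(90)=56634173, p(91)=64112359, p(92)=72533807, p(93)=82010177, p(94)=92669720, p(95)=104651419, p(96)=118114304, p(97)=133230930, p(98)=150198136, p(99)=169229875, p(100)=190569292, p(101)=214481126, p(102)=241265379, p(103)=271248950, p(104)=304801365, p(105)=342325709, p(106)=384276336, p(107)=431149389, p(108)=483502844, p(109)=541946240, p(110)=607163746, p(111)=679903203, p(112)=761002156, p(113)=851376628, p(114)=952050665, p(115)=1064144451, p(116)=1188908248, p(117)=1327710076, p(118)=1482074143, p(119)=1653668665, p(120)=1844349560, p(121)=2056148051, p(122)=2291320912, p(123)=2552338241, p(124)=2841940500, p(125)=3163127352, p(126)=3519222692, p(127)=3913864295, p(128)=4351078600, p(129)=4835271870, p(130)=5371315400, p(131)=5964539504, p(132)=6620830889, p(133)=7346629512, p(134)=8149040695, p(135)=9035836076, p(136)=10015581680, p(137)=11097645016, p(138)=12292341831, p(139)=13610949895, p(140)=15065878135, p(141)=16670689208, p(142)=18440293320, p(143)=20390982757, p(144)=22540654445, p(145)=24908858009, p(146)=27517052599, p(147)=30388671978, p(148)=33549419497, p(149)=37027355200, p(150)=40853235313, p(151)=45060624582, p(152)=49686288421, p(153)=54770336324, p(154)=60356673280.
Final step: p(155) = p(154) + p(153) - p(150) - p(148) + p(143) + p(140) - p(133) - p(129) + p(120) + p(115) - p(104) - p(98) + p(85) + p(78) - p(63) - p(55) + p(38) + p(29) - p(10) - p(0)
= 60356673280 + 54770336324 - 40853235313 - 33549419497 + 20390982757 + 15065878135 - 7346629512 - 4835271870 + 1844349560 + 1064144451 - 304801365 - 150198136 + 30167357 + 12132164 - 1505499 - 451276 + 26015 + 4565 - 42 - 1
= 66493182097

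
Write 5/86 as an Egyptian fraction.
1/18 + 1/387

Greedy algorithm:
5/86: ceiling(86/5) = 18, use 1/18
1/387: ceiling(387/1) = 387, use 1/387
Result: 5/86 = 1/18 + 1/387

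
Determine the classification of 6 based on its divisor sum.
perfect

Proper divisors of 6: sum = 1 + 2 + 3 = 6
Since 6 = 6, 6 is perfect.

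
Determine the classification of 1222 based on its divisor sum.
deficient

Proper divisors of 1222: sum = 1 + 2 + 13 + 26 + 47 + 94 + 611 = 794
Since 794 < 1222, 1222 is deficient.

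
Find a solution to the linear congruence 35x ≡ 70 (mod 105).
x ≡ 2 (mod 3)

gcd(35, 105) = 35, which divides 70, so solutions exist.
Divide through by 35: x ≡ 2 (mod 3).
The coefficient of x is now 1, so x ≡ 2 (mod 3).
Check: 35 × 2 = 70 ≡ 70 (mod 105).
x ≡ 2 (mod 3), giving 35 solutions mod 105.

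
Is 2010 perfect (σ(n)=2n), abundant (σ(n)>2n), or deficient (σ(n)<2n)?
abundant

Proper divisors of 2010: sum = 1 + 2 + 3 + 5 + 6 + 10 + 15 + 30 + 67 + 134 + 201 + 335 + 402 + 670 + 1005 = 2886
Since 2886 > 2010, 2010 is abundant.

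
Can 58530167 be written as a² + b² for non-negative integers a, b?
Not possible

Factorization: 58530167 = 17 × 151^3
By Fermat: n is sum of two squares iff every prime p ≡ 3 (mod 4) appears to even power.
Prime(s) ≡ 3 (mod 4) with odd exponent: [(151, 3)]
Therefore 58530167 cannot be expressed as a² + b².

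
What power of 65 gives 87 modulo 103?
59

Baby-step giant-step with step n = ⌈√103⌉ = 11.
Baby steps 65^j mod 103 (j:value) for j=0..10: 0:1, 1:65, 2:2, 3:27, 4:4, 5:54, 6:8, 7:5, 8:16, 9:10, 10:32.
Giant-step multiplier: 65^(-11) ≡ 65^(102-11) = 65^91 ≡ 67 (mod 103).
Giant steps γ_i = 87·67^i mod 103: γ_0=87, γ_1=61, γ_2=70, γ_3=55, γ_4=80, γ_5=4 (in table at j=4).
x = i·n + j = 5·11 + 4 = 59.
Check: 65^59 ≡ 87 (mod 103).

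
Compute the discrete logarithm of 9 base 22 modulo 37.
4

Baby-step giant-step with step n = ⌈√37⌉ = 7.
Baby steps 22^j mod 37 (j:value) for j=0..6: 0:1, 1:22, 2:3, 3:29, 4:9, 5:13, 6:27.
h = 9 is already in the table at j=4, so x = 4.
Check: 22^4 ≡ 9 (mod 37).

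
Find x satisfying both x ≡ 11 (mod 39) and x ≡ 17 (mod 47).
440

Using Chinese Remainder Theorem:
M = 39 × 47 = 1833
M1 = 47, M2 = 39
y1 = 47^(-1) mod 39 = 5
y2 = 39^(-1) mod 47 = 41
x = (11×47×5 + 17×39×41) mod 1833 = 440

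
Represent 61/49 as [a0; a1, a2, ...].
[1; 4, 12]

Euclidean algorithm steps:
61 = 1 × 49 + 12
49 = 4 × 12 + 1
12 = 12 × 1 + 0
Continued fraction: [1; 4, 12]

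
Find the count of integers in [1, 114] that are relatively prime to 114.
36

114 = 2 × 3 × 19
φ(n) = n × ∏(1 - 1/p) for each prime p dividing n
φ(114) = 114 × (1 - 1/2) × (1 - 1/3) × (1 - 1/19) = 36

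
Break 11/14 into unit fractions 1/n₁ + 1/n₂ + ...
1/2 + 1/4 + 1/28

Greedy algorithm:
11/14: ceiling(14/11) = 2, use 1/2
2/7: ceiling(7/2) = 4, use 1/4
1/28: ceiling(28/1) = 28, use 1/28
Result: 11/14 = 1/2 + 1/4 + 1/28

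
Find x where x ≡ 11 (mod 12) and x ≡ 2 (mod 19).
59

Using Chinese Remainder Theorem:
M = 12 × 19 = 228
M1 = 19, M2 = 12
y1 = 19^(-1) mod 12 = 7
y2 = 12^(-1) mod 19 = 8
x = (11×19×7 + 2×12×8) mod 228 = 59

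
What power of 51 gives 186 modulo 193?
152

Baby-step giant-step with step n = ⌈√193⌉ = 14.
Baby steps 51^j mod 193 (j:value) for j=0..13: 0:1, 1:51, 2:92, 3:60, 4:165, 5:116, 6:126, 7:57, 8:12, 9:33, 10:139, 11:141, 12:50, 13:41.
Giant-step multiplier: 51^(-14) ≡ 51^(192-14) = 51^178 ≡ 6 (mod 193).
Giant steps γ_i = 186·6^i mod 193: γ_0=186, γ_1=151, γ_2=134, γ_3=32, γ_4=192, γ_5=187, γ_6=157, γ_7=170, γ_8=55, γ_9=137, γ_10=50 (in table at j=12).
x = i·n + j = 10·14 + 12 = 152.
Check: 51^152 ≡ 186 (mod 193).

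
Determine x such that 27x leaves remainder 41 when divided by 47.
x ≡ 5 (mod 47)

gcd(27, 47) = 1, which divides 41, so solutions exist.
Find 27^(-1) mod 47 by the extended Euclidean algorithm:
47 = 1 × 27 + 20  ⟹  20 = (1)·47 + (-1)·27
27 = 1 × 20 + 7  ⟹  7 = (-1)·47 + (2)·27
20 = 2 × 7 + 6  ⟹  6 = (3)·47 + (-5)·27
7 = 1 × 6 + 1  ⟹  1 = (-4)·47 + (7)·27
So (7)·27 ≡ 1 (mod 47), i.e. 27^(-1) ≡ 7 (mod 47).
x ≡ 7 × 41 = 287 ≡ 5 (mod 47).
Check: 27 × 5 = 135 ≡ 41 (mod 47).
Unique solution: x ≡ 5 (mod 47)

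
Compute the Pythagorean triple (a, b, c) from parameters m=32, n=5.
(999, 320, 1049)

Euclid's formula: a = m² - n², b = 2mn, c = m² + n²
m = 32, n = 5
a = 32² - 5² = 1024 - 25 = 999
b = 2 × 32 × 5 = 320
c = 32² + 5² = 1024 + 25 = 1049
Verification: 999² + 320² = 998001 + 102400 = 1100401 = 1049² ✓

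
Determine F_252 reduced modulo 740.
44

Matrix identity: Q^n = [[F_(n+1), F_n], [F_n, F_(n-1)]] with Q = [[1,1],[1,0]].
n = 252 = 11111100₂. Square-and-multiply, entries mod 740:
Q^1 = [[1,1],[1,0]]
Q^3 = (Q^1)²·Q = [[3,2],[2,1]]
Q^7 = (Q^3)²·Q = [[21,13],[13,8]]
Q^15 = (Q^7)²·Q = [[247,610],[610,377]]
Q^31 = (Q^15)²·Q = [[489,209],[209,280]]
Q^63 = (Q^31)²·Q = [[263,122],[122,141]]
Q^126 = (Q^63)² = [[433,448],[448,725]]
Q^252 = (Q^126)² = [[433,44],[44,389]]
F_252 mod 740 = Q^252[0][1] = 44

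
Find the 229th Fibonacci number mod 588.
5

Matrix identity: Q^n = [[F_(n+1), F_n], [F_n, F_(n-1)]] with Q = [[1,1],[1,0]].
n = 229 = 11100101₂. Square-and-multiply, entries mod 588:
Q^1 = [[1,1],[1,0]]
Q^3 = (Q^1)²·Q = [[3,2],[2,1]]
Q^7 = (Q^3)²·Q = [[21,13],[13,8]]
Q^14 = (Q^7)² = [[22,377],[377,233]]
Q^28 = (Q^14)² = [[317,291],[291,26]]
Q^57 = (Q^28)²·Q = [[391,538],[538,441]]
Q^114 = (Q^57)² = [[149,148],[148,1]]
Q^229 = (Q^114)²·Q = [[449,5],[5,444]]
F_229 mod 588 = Q^229[0][1] = 5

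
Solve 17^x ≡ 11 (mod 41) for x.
11

Baby-step giant-step with step n = ⌈√41⌉ = 7.
Baby steps 17^j mod 41 (j:value) for j=0..6: 0:1, 1:17, 2:2, 3:34, 4:4, 5:27, 6:8.
Giant-step multiplier: 17^(-7) ≡ 17^(40-7) = 17^33 ≡ 19 (mod 41).
Giant steps γ_i = 11·19^i mod 41: γ_0=11, γ_1=4 (in table at j=4).
x = i·n + j = 1·7 + 4 = 11.
Check: 17^11 ≡ 11 (mod 41).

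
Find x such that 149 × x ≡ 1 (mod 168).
53

gcd(149, 168) = 1, so the inverse exists.
Extended Euclidean algorithm on (168, 149):
168 = 1 × 149 + 19  ⟹  19 = (1)·168 + (-1)·149
149 = 7 × 19 + 16  ⟹  16 = (-7)·168 + (8)·149
19 = 1 × 16 + 3  ⟹  3 = (8)·168 + (-9)·149
16 = 5 × 3 + 1  ⟹  1 = (-47)·168 + (53)·149
So (53)·149 ≡ 1 (mod 168), i.e. 149^(-1) ≡ 53 (mod 168).
Check: 149 × 53 = 7897 ≡ 1 (mod 168)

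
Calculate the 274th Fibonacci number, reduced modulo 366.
241

Matrix identity: Q^n = [[F_(n+1), F_n], [F_n, F_(n-1)]] with Q = [[1,1],[1,0]].
n = 274 = 100010010₂. Square-and-multiply, entries mod 366:
Q^1 = [[1,1],[1,0]]
Q^2 = (Q^1)² = [[2,1],[1,1]]
Q^4 = (Q^2)² = [[5,3],[3,2]]
Q^8 = (Q^4)² = [[34,21],[21,13]]
Q^17 = (Q^8)²·Q = [[22,133],[133,255]]
Q^34 = (Q^17)² = [[239,241],[241,364]]
Q^68 = (Q^34)² = [[278,21],[21,257]]
Q^137 = (Q^68)²·Q = [[22,133],[133,255]]
Q^274 = (Q^137)² = [[239,241],[241,364]]
F_274 mod 366 = Q^274[0][1] = 241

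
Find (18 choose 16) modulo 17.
0

Using Lucas' theorem:
Write n=18 and k=16 in base 17:
n in base 17: [1, 1]
k in base 17: [0, 16]
C(18,16) mod 17 = ∏ C(n_i, k_i) mod 17
Digit binomials (mod 17): C(1,0) = 1; C(1,16) = 0 (k_i > n_i)
Product: 1 × 0 = 0 ≡ 0 (mod 17)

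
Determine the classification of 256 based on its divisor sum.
deficient

Proper divisors of 256: sum = 1 + 2 + 4 + 8 + 16 + 32 + 64 + 128 = 255
Since 255 < 256, 256 is deficient.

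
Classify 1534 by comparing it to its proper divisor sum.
deficient

Proper divisors of 1534: sum = 1 + 2 + 13 + 26 + 59 + 118 + 767 = 986
Since 986 < 1534, 1534 is deficient.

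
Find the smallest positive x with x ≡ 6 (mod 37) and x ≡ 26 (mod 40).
746

Using Chinese Remainder Theorem:
M = 37 × 40 = 1480
M1 = 40, M2 = 37
y1 = 40^(-1) mod 37 = 25
y2 = 37^(-1) mod 40 = 13
x = (6×40×25 + 26×37×13) mod 1480 = 746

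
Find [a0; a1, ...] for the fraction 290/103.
[2; 1, 4, 2, 2, 1, 2]

Euclidean algorithm steps:
290 = 2 × 103 + 84
103 = 1 × 84 + 19
84 = 4 × 19 + 8
19 = 2 × 8 + 3
8 = 2 × 3 + 2
3 = 1 × 2 + 1
2 = 2 × 1 + 0
Continued fraction: [2; 1, 4, 2, 2, 1, 2]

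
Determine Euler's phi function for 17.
16

17 = 17
φ(n) = n × ∏(1 - 1/p) for each prime p dividing n
φ(17) = 17 × (1 - 1/17) = 16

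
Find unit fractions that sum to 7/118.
1/17 + 1/2006

Greedy algorithm:
7/118: ceiling(118/7) = 17, use 1/17
1/2006: ceiling(2006/1) = 2006, use 1/2006
Result: 7/118 = 1/17 + 1/2006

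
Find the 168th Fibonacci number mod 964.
792

Matrix identity: Q^n = [[F_(n+1), F_n], [F_n, F_(n-1)]] with Q = [[1,1],[1,0]].
n = 168 = 10101000₂. Square-and-multiply, entries mod 964:
Q^1 = [[1,1],[1,0]]
Q^2 = (Q^1)² = [[2,1],[1,1]]
Q^5 = (Q^2)²·Q = [[8,5],[5,3]]
Q^10 = (Q^5)² = [[89,55],[55,34]]
Q^21 = (Q^10)²·Q = [[359,342],[342,17]]
Q^42 = (Q^21)² = [[25,380],[380,609]]
Q^84 = (Q^42)² = [[425,884],[884,505]]
Q^168 = (Q^84)² = [[9,792],[792,181]]
F_168 mod 964 = Q^168[0][1] = 792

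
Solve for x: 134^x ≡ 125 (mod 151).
42

Baby-step giant-step with step n = ⌈√151⌉ = 13.
Baby steps 134^j mod 151 (j:value) for j=0..12: 0:1, 1:134, 2:138, 3:70, 4:18, 5:147, 6:68, 7:52, 8:22, 9:79, 10:16, 11:30, 12:94.
Giant-step multiplier: 134^(-13) ≡ 134^(150-13) = 134^137 ≡ 12 (mod 151).
Giant steps γ_i = 125·12^i mod 151: γ_0=125, γ_1=141, γ_2=31, γ_3=70 (in table at j=3).
x = i·n + j = 3·13 + 3 = 42.
Check: 134^42 ≡ 125 (mod 151).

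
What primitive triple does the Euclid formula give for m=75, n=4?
(5609, 600, 5641)

Euclid's formula: a = m² - n², b = 2mn, c = m² + n²
m = 75, n = 4
a = 75² - 4² = 5625 - 16 = 5609
b = 2 × 75 × 4 = 600
c = 75² + 4² = 5625 + 16 = 5641
Verification: 5609² + 600² = 31460881 + 360000 = 31820881 = 5641² ✓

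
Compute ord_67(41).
66

67 is prime, so ord(41) divides φ(67) = 66.
Divisors of 66: 1, 2, 3, 6, 11, 22, 33, 66.
Repeated squaring: 41^1 ≡ 41, 41^2 ≡ 6, 41^4 ≡ 36, 41^8 ≡ 23, 41^16 ≡ 60, 41^32 ≡ 49, 41^64 ≡ 56 (mod 67).
Test 41^d mod 67 for each divisor d in increasing order:
41^1 ≡ 41
41^2 ≡ 6
41^3 = 41^2·41^1 ≡ 45
41^6 = 41^4·41^2 ≡ 15
41^11 = 41^8·41^2·41^1 ≡ 30
41^22 = 41^16·41^4·41^2 ≡ 29
41^33 = 41^32·41^1 ≡ 66
41^66 = 41^64·41^2 ≡ 1  ← first divisor giving 1
The order is 66.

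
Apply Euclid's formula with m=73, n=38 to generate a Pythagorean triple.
(3885, 5548, 6773)

Euclid's formula: a = m² - n², b = 2mn, c = m² + n²
m = 73, n = 38
a = 73² - 38² = 5329 - 1444 = 3885
b = 2 × 73 × 38 = 5548
c = 73² + 38² = 5329 + 1444 = 6773
Verification: 3885² + 5548² = 15093225 + 30780304 = 45873529 = 6773² ✓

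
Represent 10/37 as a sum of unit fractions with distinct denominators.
1/4 + 1/50 + 1/3700

Greedy algorithm:
10/37: ceiling(37/10) = 4, use 1/4
3/148: ceiling(148/3) = 50, use 1/50
1/3700: ceiling(3700/1) = 3700, use 1/3700
Result: 10/37 = 1/4 + 1/50 + 1/3700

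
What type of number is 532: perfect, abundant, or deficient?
abundant

Proper divisors of 532: sum = 1 + 2 + 4 + 7 + 14 + 19 + 28 + 38 + 76 + 133 + 266 = 588
Since 588 > 532, 532 is abundant.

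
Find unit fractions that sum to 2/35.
1/18 + 1/630

Greedy algorithm:
2/35: ceiling(35/2) = 18, use 1/18
1/630: ceiling(630/1) = 630, use 1/630
Result: 2/35 = 1/18 + 1/630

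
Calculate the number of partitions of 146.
27517052599

p(n) counts ways to write n as a sum of positive integers (order ignored).
Euler's pentagonal recurrence: p(k) = p(k-1) + p(k-2) - p(k-5) - p(k-7) + p(k-12) + p(k-15) - ... (offsets j(3j∓1)/2, signs ++--, p(0)=1, p(<0)=0).
DP table for k = 0..145: p(0)=1, p(1)=1, p(2)=2, p(3)=3, p(4)=5, p(5)=7, p(6)=11, p(7)=15, p(8)=22, p(9)=30, p(10)=42, p(11)=56, p(12)=77, p(13)=101, p(14)=135, p(15)=176, p(16)=231, p(17)=297, p(18)=385, p(19)=490, p(20)=627, p(21)=792, p(22)=1002, p(23)=1255, p(24)=1575, p(25)=1958, p(26)=2436, p(27)=3010, p(28)=3718, p(29)=4565, p(30)=5604, p(31)=6842, p(32)=8349, p(33)=10143, p(34)=12310, p(35)=14883, p(36)=17977, p(37)=21637, p(38)=26015, p(39)=31185, p(40)=37338, p(41)=44583, p(42)=53174, p(43)=63261, p(44)=75175, p(45)=89134, p(46)=105558, p(47)=124754, p(48)=147273, p(49)=173525, p(50)=204226, p(51)=239943, p(52)=281589, p(53)=329931, p(54)=386155, p(55)=451276, p(56)=526823, p(57)=614154, p(58)=715220, p(59)=831820, p(60)=966467, p(61)=1121505, p(62)=1300156, p(63)=1505499, p(64)=1741630, p(65)=2012558, p(66)=2323520, p(67)=2679689, p(68)=3087735, p(69)=3554345, p(70)=4087968, p(71)=4697205, p(72)=5392783, p(73)=6185689, p(74)=7089500, p(75)=8118264, p(76)=9289091, p(77)=10619863, p(78)=12132164, p(79)=13848650, p(80)=15796476, p(81)=18004327, p(82)=20506255, p(83)=23338469, p(84)=26543660, p(85)=30167357, p(86)=34262962, p(87)=38887673, p(88)=44108109, p(89)=49995925, p(90)=56634173, p(91)=64112359, p(92)=72533807, p(93)=82010177, p(94)=92669720, p(95)=104651419, p(96)=118114304, p(97)=133230930, p(98)=150198136, p(99)=169229875, p(100)=190569292, p(101)=214481126, p(102)=241265379, p(103)=271248950, p(104)=304801365, p(105)=342325709, p(106)=384276336, p(107)=431149389, p(108)=483502844, p(109)=541946240, p(110)=607163746, p(111)=679903203, p(112)=761002156, p(113)=851376628, p(114)=952050665, p(115)=1064144451, p(116)=1188908248, p(117)=1327710076, p(118)=1482074143, p(119)=1653668665, p(120)=1844349560, p(121)=2056148051, p(122)=2291320912, p(123)=2552338241, p(124)=2841940500, p(125)=3163127352, p(126)=3519222692, p(127)=3913864295, p(128)=4351078600, p(129)=4835271870, p(130)=5371315400, p(131)=5964539504, p(132)=6620830889, p(133)=7346629512, p(134)=8149040695, p(135)=9035836076, p(136)=10015581680, p(137)=11097645016, p(138)=12292341831, p(139)=13610949895, p(140)=15065878135, p(141)=16670689208, p(142)=18440293320, p(143)=20390982757, p(144)=22540654445, p(145)=24908858009.
Final step: p(146) = p(145) + p(144) - p(141) - p(139) + p(134) + p(131) - p(124) - p(120) + p(111) + p(106) - p(95) - p(89) + p(76) + p(69) - p(54) - p(46) + p(29) + p(20) - p(1)
= 24908858009 + 22540654445 - 16670689208 - 13610949895 + 8149040695 + 5964539504 - 2841940500 - 1844349560 + 679903203 + 384276336 - 104651419 - 49995925 + 9289091 + 3554345 - 386155 - 105558 + 4565 + 627 - 1
= 27517052599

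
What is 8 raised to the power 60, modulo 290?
36

Repeated squaring. Binary of 60 = 111100.
8^1 ≡ 8 (mod 290); 8^2 ≡ 64 (mod 290); 8^4 ≡ 36 (mod 290); 8^8 ≡ 136 (mod 290); 8^16 ≡ 226 (mod 290); 8^32 ≡ 36 (mod 290)
8^60 = 8^4 × 8^8 × 8^16 × 8^32 ≡ 36 (mod 290)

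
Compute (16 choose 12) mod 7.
0

Using Lucas' theorem:
Write n=16 and k=12 in base 7:
n in base 7: [2, 2]
k in base 7: [1, 5]
C(16,12) mod 7 = ∏ C(n_i, k_i) mod 7
Digit binomials (mod 7): C(2,1) = 2; C(2,5) = 0 (k_i > n_i)
Product: 2 × 0 = 0 ≡ 0 (mod 7)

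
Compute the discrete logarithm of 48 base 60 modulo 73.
58

Baby-step giant-step with step n = ⌈√73⌉ = 9.
Baby steps 60^j mod 73 (j:value) for j=0..8: 0:1, 1:60, 2:23, 3:66, 4:18, 5:58, 6:49, 7:20, 8:32.
Giant-step multiplier: 60^(-9) ≡ 60^(72-9) = 60^63 ≡ 10 (mod 73).
Giant steps γ_i = 48·10^i mod 73: γ_0=48, γ_1=42, γ_2=55, γ_3=39, γ_4=25, γ_5=31, γ_6=18 (in table at j=4).
x = i·n + j = 6·9 + 4 = 58.
Check: 60^58 ≡ 48 (mod 73).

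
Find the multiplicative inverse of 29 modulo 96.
53

gcd(29, 96) = 1, so the inverse exists.
Extended Euclidean algorithm on (96, 29):
96 = 3 × 29 + 9  ⟹  9 = (1)·96 + (-3)·29
29 = 3 × 9 + 2  ⟹  2 = (-3)·96 + (10)·29
9 = 4 × 2 + 1  ⟹  1 = (13)·96 + (-43)·29
So (-43)·29 ≡ 1 (mod 96), i.e. 29^(-1) ≡ -43 ≡ 53 (mod 96).
Check: 29 × 53 = 1537 ≡ 1 (mod 96)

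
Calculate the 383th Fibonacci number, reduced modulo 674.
609

Matrix identity: Q^n = [[F_(n+1), F_n], [F_n, F_(n-1)]] with Q = [[1,1],[1,0]].
n = 383 = 101111111₂. Square-and-multiply, entries mod 674:
Q^1 = [[1,1],[1,0]]
Q^2 = (Q^1)² = [[2,1],[1,1]]
Q^5 = (Q^2)²·Q = [[8,5],[5,3]]
Q^11 = (Q^5)²·Q = [[144,89],[89,55]]
Q^23 = (Q^11)²·Q = [[536,349],[349,187]]
Q^47 = (Q^23)²·Q = [[230,653],[653,251]]
Q^95 = (Q^47)²·Q = [[104,95],[95,9]]
Q^191 = (Q^95)²·Q = [[246,295],[295,625]]
Q^383 = (Q^191)²·Q = [[86,609],[609,151]]
F_383 mod 674 = Q^383[0][1] = 609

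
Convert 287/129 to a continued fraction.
[2; 4, 2, 4, 3]

Euclidean algorithm steps:
287 = 2 × 129 + 29
129 = 4 × 29 + 13
29 = 2 × 13 + 3
13 = 4 × 3 + 1
3 = 3 × 1 + 0
Continued fraction: [2; 4, 2, 4, 3]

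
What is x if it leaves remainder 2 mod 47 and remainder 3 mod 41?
331

Using Chinese Remainder Theorem:
M = 47 × 41 = 1927
M1 = 41, M2 = 47
y1 = 41^(-1) mod 47 = 39
y2 = 47^(-1) mod 41 = 7
x = (2×41×39 + 3×47×7) mod 1927 = 331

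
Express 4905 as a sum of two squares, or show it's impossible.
12² + 69² (a=12, b=69)

Factorization: 4905 = 3^2 × 5 × 109
By Fermat: n is sum of two squares iff every prime p ≡ 3 (mod 4) appears to even power.
All primes ≡ 3 (mod 4) appear to even power.
Search a = 0, 1, 2, … for 4905 - a² a perfect square: first hit at a = 12: 4905 - 144 = 4761 = 69².
4905 = 12² + 69² = 144 + 4761 ✓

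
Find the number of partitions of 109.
541946240

p(n) counts ways to write n as a sum of positive integers (order ignored).
Euler's pentagonal recurrence: p(k) = p(k-1) + p(k-2) - p(k-5) - p(k-7) + p(k-12) + p(k-15) - ... (offsets j(3j∓1)/2, signs ++--, p(0)=1, p(<0)=0).
DP table for k = 0..108: p(0)=1, p(1)=1, p(2)=2, p(3)=3, p(4)=5, p(5)=7, p(6)=11, p(7)=15, p(8)=22, p(9)=30, p(10)=42, p(11)=56, p(12)=77, p(13)=101, p(14)=135, p(15)=176, p(16)=231, p(17)=297, p(18)=385, p(19)=490, p(20)=627, p(21)=792, p(22)=1002, p(23)=1255, p(24)=1575, p(25)=1958, p(26)=2436, p(27)=3010, p(28)=3718, p(29)=4565, p(30)=5604, p(31)=6842, p(32)=8349, p(33)=10143, p(34)=12310, p(35)=14883, p(36)=17977, p(37)=21637, p(38)=26015, p(39)=31185, p(40)=37338, p(41)=44583, p(42)=53174, p(43)=63261, p(44)=75175, p(45)=89134, p(46)=105558, p(47)=124754, p(48)=147273, p(49)=173525, p(50)=204226, p(51)=239943, p(52)=281589, p(53)=329931, p(54)=386155, p(55)=451276, p(56)=526823, p(57)=614154, p(58)=715220, p(59)=831820, p(60)=966467, p(61)=1121505, p(62)=1300156, p(63)=1505499, p(64)=1741630, p(65)=2012558, p(66)=2323520, p(67)=2679689, p(68)=3087735, p(69)=3554345, p(70)=4087968, p(71)=4697205, p(72)=5392783, p(73)=6185689, p(74)=7089500, p(75)=8118264, p(76)=9289091, p(77)=10619863, p(78)=12132164, p(79)=13848650, p(80)=15796476, p(81)=18004327, p(82)=20506255, p(83)=23338469, p(84)=26543660, p(85)=30167357, p(86)=34262962, p(87)=38887673, p(88)=44108109, p(89)=49995925, p(90)=56634173, p(91)=64112359, p(92)=72533807, p(93)=82010177, p(94)=92669720, p(95)=104651419, p(96)=118114304, p(97)=133230930, p(98)=150198136, p(99)=169229875, p(100)=190569292, p(101)=214481126, p(102)=241265379, p(103)=271248950, p(104)=304801365, p(105)=342325709, p(106)=384276336, p(107)=431149389, p(108)=483502844.
Final step: p(109) = p(108) + p(107) - p(104) - p(102) + p(97) + p(94) - p(87) - p(83) + p(74) + p(69) - p(58) - p(52) + p(39) + p(32) - p(17) - p(9)
= 483502844 + 431149389 - 304801365 - 241265379 + 133230930 + 92669720 - 38887673 - 23338469 + 7089500 + 3554345 - 715220 - 281589 + 31185 + 8349 - 297 - 30
= 541946240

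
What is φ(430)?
168

430 = 2 × 5 × 43
φ(n) = n × ∏(1 - 1/p) for each prime p dividing n
φ(430) = 430 × (1 - 1/2) × (1 - 1/5) × (1 - 1/43) = 168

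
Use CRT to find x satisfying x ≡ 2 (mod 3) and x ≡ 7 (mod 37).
44

Using Chinese Remainder Theorem:
M = 3 × 37 = 111
M1 = 37, M2 = 3
y1 = 37^(-1) mod 3 = 1
y2 = 3^(-1) mod 37 = 25
x = (2×37×1 + 7×3×25) mod 111 = 44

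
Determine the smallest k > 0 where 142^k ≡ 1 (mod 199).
198

199 is prime, so ord(142) divides φ(199) = 198.
Divisors of 198: 1, 2, 3, 6, 9, 11, 18, 22, 33, 66, 99, 198.
Repeated squaring: 142^1 ≡ 142, 142^2 ≡ 65, 142^4 ≡ 46, 142^8 ≡ 126, 142^16 ≡ 155, 142^32 ≡ 145, 142^64 ≡ 130, 142^128 ≡ 184 (mod 199).
Test 142^d mod 199 for each divisor d in increasing order:
142^1 ≡ 142
142^2 ≡ 65
142^3 = 142^2·142^1 ≡ 76
142^6 = 142^4·142^2 ≡ 5
142^9 = 142^8·142^1 ≡ 181
142^11 = 142^8·142^2·142^1 ≡ 24
142^18 = 142^16·142^2 ≡ 125
142^22 = 142^16·142^4·142^2 ≡ 178
142^33 = 142^32·142^1 ≡ 93
142^66 = 142^64·142^2 ≡ 92
142^99 = 142^64·142^32·142^2·142^1 ≡ 198
142^198 = 142^128·142^64·142^4·142^2 ≡ 1  ← first divisor giving 1
The order is 198.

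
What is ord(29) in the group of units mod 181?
15

181 is prime, so ord(29) divides φ(181) = 180.
Divisors of 180: 1, 2, 3, 4, 5, 6, 9, 10, 12, 15, 18, 20, 30, 36, 45, 60, 90, 180.
Repeated squaring: 29^1 ≡ 29, 29^2 ≡ 117, 29^4 ≡ 114, 29^8 ≡ 145, 29^16 ≡ 29, 29^32 ≡ 117, 29^64 ≡ 114, 29^128 ≡ 145 (mod 181).
Test 29^d mod 181 for each divisor d in increasing order:
29^1 ≡ 29
29^2 ≡ 117
29^3 = 29^2·29^1 ≡ 135
29^4 ≡ 114
29^5 = 29^4·29^1 ≡ 48
29^6 = 29^4·29^2 ≡ 125
29^9 = 29^8·29^1 ≡ 42
29^10 = 29^8·29^2 ≡ 132
29^12 = 29^8·29^4 ≡ 59
29^15 = 29^8·29^4·29^2·29^1 ≡ 1  ← first divisor giving 1
The order is 15.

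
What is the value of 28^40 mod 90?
46

Repeated squaring. Binary of 40 = 101000.
28^1 ≡ 28 (mod 90); 28^2 ≡ 64 (mod 90); 28^4 ≡ 46 (mod 90); 28^8 ≡ 46 (mod 90); 28^16 ≡ 46 (mod 90); 28^32 ≡ 46 (mod 90)
28^40 = 28^8 × 28^32 ≡ 46 (mod 90)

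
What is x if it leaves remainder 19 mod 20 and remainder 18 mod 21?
39

Using Chinese Remainder Theorem:
M = 20 × 21 = 420
M1 = 21, M2 = 20
y1 = 21^(-1) mod 20 = 1
y2 = 20^(-1) mod 21 = 20
x = (19×21×1 + 18×20×20) mod 420 = 39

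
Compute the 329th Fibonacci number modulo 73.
65

Matrix identity: Q^n = [[F_(n+1), F_n], [F_n, F_(n-1)]] with Q = [[1,1],[1,0]].
n = 329 = 101001001₂. Square-and-multiply, entries mod 73:
Q^1 = [[1,1],[1,0]]
Q^2 = (Q^1)² = [[2,1],[1,1]]
Q^5 = (Q^2)²·Q = [[8,5],[5,3]]
Q^10 = (Q^5)² = [[16,55],[55,34]]
Q^20 = (Q^10)² = [[69,49],[49,20]]
Q^41 = (Q^20)²·Q = [[62,8],[8,54]]
Q^82 = (Q^41)² = [[39,52],[52,60]]
Q^164 = (Q^82)² = [[64,38],[38,26]]
Q^329 = (Q^164)²·Q = [[54,65],[65,62]]
F_329 mod 73 = Q^329[0][1] = 65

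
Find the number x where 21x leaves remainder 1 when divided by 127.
121

gcd(21, 127) = 1, so the inverse exists.
Extended Euclidean algorithm on (127, 21):
127 = 6 × 21 + 1  ⟹  1 = (1)·127 + (-6)·21
So (-6)·21 ≡ 1 (mod 127), i.e. 21^(-1) ≡ -6 ≡ 121 (mod 127).
Check: 21 × 121 = 2541 ≡ 1 (mod 127)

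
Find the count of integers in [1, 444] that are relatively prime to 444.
144

444 = 2^2 × 3 × 37
φ(n) = n × ∏(1 - 1/p) for each prime p dividing n
φ(444) = 444 × (1 - 1/2) × (1 - 1/3) × (1 - 1/37) = 144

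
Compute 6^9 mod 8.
0

Repeated squaring. Binary of 9 = 1001.
6^1 ≡ 6 (mod 8); 6^2 ≡ 4 (mod 8); 6^4 ≡ 0 (mod 8); 6^8 ≡ 0 (mod 8)
6^9 = 6^1 × 6^8 ≡ 0 (mod 8)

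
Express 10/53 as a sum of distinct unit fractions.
1/6 + 1/46 + 1/3657

Greedy algorithm:
10/53: ceiling(53/10) = 6, use 1/6
7/318: ceiling(318/7) = 46, use 1/46
1/3657: ceiling(3657/1) = 3657, use 1/3657
Result: 10/53 = 1/6 + 1/46 + 1/3657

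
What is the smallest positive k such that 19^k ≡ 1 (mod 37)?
36

37 is prime, so ord(19) divides φ(37) = 36.
Divisors of 36: 1, 2, 3, 4, 6, 9, 12, 18, 36.
Repeated squaring: 19^1 ≡ 19, 19^2 ≡ 28, 19^4 ≡ 7, 19^8 ≡ 12, 19^16 ≡ 33, 19^32 ≡ 16 (mod 37).
Test 19^d mod 37 for each divisor d in increasing order:
19^1 ≡ 19
19^2 ≡ 28
19^3 = 19^2·19^1 ≡ 14
19^4 ≡ 7
19^6 = 19^4·19^2 ≡ 11
19^9 = 19^8·19^1 ≡ 6
19^12 = 19^8·19^4 ≡ 10
19^18 = 19^16·19^2 ≡ 36
19^36 = 19^32·19^4 ≡ 1  ← first divisor giving 1
The order is 36.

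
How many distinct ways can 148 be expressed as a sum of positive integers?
33549419497

p(n) counts ways to write n as a sum of positive integers (order ignored).
Euler's pentagonal recurrence: p(k) = p(k-1) + p(k-2) - p(k-5) - p(k-7) + p(k-12) + p(k-15) - ... (offsets j(3j∓1)/2, signs ++--, p(0)=1, p(<0)=0).
DP table for k = 0..147: p(0)=1, p(1)=1, p(2)=2, p(3)=3, p(4)=5, p(5)=7, p(6)=11, p(7)=15, p(8)=22, p(9)=30, p(10)=42, p(11)=56, p(12)=77, p(13)=101, p(14)=135, p(15)=176, p(16)=231, p(17)=297, p(18)=385, p(19)=490, p(20)=627, p(21)=792, p(22)=1002, p(23)=1255, p(24)=1575, p(25)=1958, p(26)=2436, p(27)=3010, p(28)=3718, p(29)=4565, p(30)=5604, p(31)=6842, p(32)=8349, p(33)=10143, p(34)=12310, p(35)=14883, p(36)=17977, p(37)=21637, p(38)=26015, p(39)=31185, p(40)=37338, p(41)=44583, p(42)=53174, p(43)=63261, p(44)=75175, p(45)=89134, p(46)=105558, p(47)=124754, p(48)=147273, p(49)=173525, p(50)=204226, p(51)=239943, p(52)=281589, p(53)=329931, p(54)=386155, p(55)=451276, p(56)=526823, p(57)=614154, p(58)=715220, p(59)=831820, p(60)=966467, p(61)=1121505, p(62)=1300156, p(63)=1505499, p(64)=1741630, p(65)=2012558, p(66)=2323520, p(67)=2679689, p(68)=3087735, p(69)=3554345, p(70)=4087968, p(71)=4697205, p(72)=5392783, p(73)=6185689, p(74)=7089500, p(75)=8118264, p(76)=9289091, p(77)=10619863, p(78)=12132164, p(79)=13848650, p(80)=15796476, p(81)=18004327, p(82)=20506255, p(83)=23338469, p(84)=26543660, p(85)=30167357, p(86)=34262962, p(87)=38887673, p(88)=44108109, p(89)=49995925, p(90)=56634173, p(91)=64112359, p(92)=72533807, p(93)=82010177, p(94)=92669720, p(95)=104651419, p(96)=118114304, p(97)=133230930, p(98)=150198136, p(99)=169229875, p(100)=190569292, p(101)=214481126, p(102)=241265379, p(103)=271248950, p(104)=304801365, p(105)=342325709, p(106)=384276336, p(107)=431149389, p(108)=483502844, p(109)=541946240, p(110)=607163746, p(111)=679903203, p(112)=761002156, p(113)=851376628, p(114)=952050665, p(115)=1064144451, p(116)=1188908248, p(117)=1327710076, p(118)=1482074143, p(119)=1653668665, p(120)=1844349560, p(121)=2056148051, p(122)=2291320912, p(123)=2552338241, p(124)=2841940500, p(125)=3163127352, p(126)=3519222692, p(127)=3913864295, p(128)=4351078600, p(129)=4835271870, p(130)=5371315400, p(131)=5964539504, p(132)=6620830889, p(133)=7346629512, p(134)=8149040695, p(135)=9035836076, p(136)=10015581680, p(137)=11097645016, p(138)=12292341831, p(139)=13610949895, p(140)=15065878135, p(141)=16670689208, p(142)=18440293320, p(143)=20390982757, p(144)=22540654445, p(145)=24908858009, p(146)=27517052599, p(147)=30388671978.
Final step: p(148) = p(147) + p(146) - p(143) - p(141) + p(136) + p(133) - p(126) - p(122) + p(113) + p(108) - p(97) - p(91) + p(78) + p(71) - p(56) - p(48) + p(31) + p(22) - p(3)
= 30388671978 + 27517052599 - 20390982757 - 16670689208 + 10015581680 + 7346629512 - 3519222692 - 2291320912 + 851376628 + 483502844 - 133230930 - 64112359 + 12132164 + 4697205 - 526823 - 147273 + 6842 + 1002 - 3
= 33549419497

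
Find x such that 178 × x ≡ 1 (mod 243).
157

gcd(178, 243) = 1, so the inverse exists.
Extended Euclidean algorithm on (243, 178):
243 = 1 × 178 + 65  ⟹  65 = (1)·243 + (-1)·178
178 = 2 × 65 + 48  ⟹  48 = (-2)·243 + (3)·178
65 = 1 × 48 + 17  ⟹  17 = (3)·243 + (-4)·178
48 = 2 × 17 + 14  ⟹  14 = (-8)·243 + (11)·178
17 = 1 × 14 + 3  ⟹  3 = (11)·243 + (-15)·178
14 = 4 × 3 + 2  ⟹  2 = (-52)·243 + (71)·178
3 = 1 × 2 + 1  ⟹  1 = (63)·243 + (-86)·178
So (-86)·178 ≡ 1 (mod 243), i.e. 178^(-1) ≡ -86 ≡ 157 (mod 243).
Check: 178 × 157 = 27946 ≡ 1 (mod 243)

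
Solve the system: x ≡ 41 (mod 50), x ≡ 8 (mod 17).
841

Using Chinese Remainder Theorem:
M = 50 × 17 = 850
M1 = 17, M2 = 50
y1 = 17^(-1) mod 50 = 3
y2 = 50^(-1) mod 17 = 16
x = (41×17×3 + 8×50×16) mod 850 = 841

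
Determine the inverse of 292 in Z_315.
178

gcd(292, 315) = 1, so the inverse exists.
Extended Euclidean algorithm on (315, 292):
315 = 1 × 292 + 23  ⟹  23 = (1)·315 + (-1)·292
292 = 12 × 23 + 16  ⟹  16 = (-12)·315 + (13)·292
23 = 1 × 16 + 7  ⟹  7 = (13)·315 + (-14)·292
16 = 2 × 7 + 2  ⟹  2 = (-38)·315 + (41)·292
7 = 3 × 2 + 1  ⟹  1 = (127)·315 + (-137)·292
So (-137)·292 ≡ 1 (mod 315), i.e. 292^(-1) ≡ -137 ≡ 178 (mod 315).
Check: 292 × 178 = 51976 ≡ 1 (mod 315)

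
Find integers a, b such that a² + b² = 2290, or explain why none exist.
9² + 47² (a=9, b=47)

Factorization: 2290 = 2 × 5 × 229
By Fermat: n is sum of two squares iff every prime p ≡ 3 (mod 4) appears to even power.
All primes ≡ 3 (mod 4) appear to even power.
Search a = 0, 1, 2, … for 2290 - a² a perfect square: first hit at a = 9: 2290 - 81 = 2209 = 47².
2290 = 9² + 47² = 81 + 2209 ✓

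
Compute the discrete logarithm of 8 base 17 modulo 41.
6

Baby-step giant-step with step n = ⌈√41⌉ = 7.
Baby steps 17^j mod 41 (j:value) for j=0..6: 0:1, 1:17, 2:2, 3:34, 4:4, 5:27, 6:8.
h = 8 is already in the table at j=6, so x = 6.
Check: 17^6 ≡ 8 (mod 41).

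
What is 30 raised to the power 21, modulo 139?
52

Repeated squaring. Binary of 21 = 10101.
30^1 ≡ 30 (mod 139); 30^2 ≡ 66 (mod 139); 30^4 ≡ 47 (mod 139); 30^8 ≡ 124 (mod 139); 30^16 ≡ 86 (mod 139)
30^21 = 30^1 × 30^4 × 30^16 ≡ 52 (mod 139)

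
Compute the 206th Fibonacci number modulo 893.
800

Matrix identity: Q^n = [[F_(n+1), F_n], [F_n, F_(n-1)]] with Q = [[1,1],[1,0]].
n = 206 = 11001110₂. Square-and-multiply, entries mod 893:
Q^1 = [[1,1],[1,0]]
Q^3 = (Q^1)²·Q = [[3,2],[2,1]]
Q^6 = (Q^3)² = [[13,8],[8,5]]
Q^12 = (Q^6)² = [[233,144],[144,89]]
Q^25 = (Q^12)²·Q = [[838,13],[13,825]]
Q^51 = (Q^25)²·Q = [[702,515],[515,187]]
Q^103 = (Q^51)²·Q = [[491,765],[765,619]]
Q^206 = (Q^103)² = [[281,800],[800,374]]
F_206 mod 893 = Q^206[0][1] = 800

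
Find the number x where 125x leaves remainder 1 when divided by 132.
113

gcd(125, 132) = 1, so the inverse exists.
Extended Euclidean algorithm on (132, 125):
132 = 1 × 125 + 7  ⟹  7 = (1)·132 + (-1)·125
125 = 17 × 7 + 6  ⟹  6 = (-17)·132 + (18)·125
7 = 1 × 6 + 1  ⟹  1 = (18)·132 + (-19)·125
So (-19)·125 ≡ 1 (mod 132), i.e. 125^(-1) ≡ -19 ≡ 113 (mod 132).
Check: 125 × 113 = 14125 ≡ 1 (mod 132)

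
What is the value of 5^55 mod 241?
211

Repeated squaring. Binary of 55 = 110111.
5^1 ≡ 5 (mod 241); 5^2 ≡ 25 (mod 241); 5^4 ≡ 143 (mod 241); 5^8 ≡ 205 (mod 241); 5^16 ≡ 91 (mod 241); 5^32 ≡ 87 (mod 241)
5^55 = 5^1 × 5^2 × 5^4 × 5^16 × 5^32 ≡ 211 (mod 241)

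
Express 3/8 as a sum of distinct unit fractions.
1/3 + 1/24

Greedy algorithm:
3/8: ceiling(8/3) = 3, use 1/3
1/24: ceiling(24/1) = 24, use 1/24
Result: 3/8 = 1/3 + 1/24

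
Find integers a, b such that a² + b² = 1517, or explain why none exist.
19² + 34² (a=19, b=34)

Factorization: 1517 = 37 × 41
By Fermat: n is sum of two squares iff every prime p ≡ 3 (mod 4) appears to even power.
All primes ≡ 3 (mod 4) appear to even power.
Search a = 0, 1, 2, … for 1517 - a² a perfect square: first hit at a = 19: 1517 - 361 = 1156 = 34².
1517 = 19² + 34² = 361 + 1156 ✓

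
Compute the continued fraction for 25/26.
[0; 1, 25]

Euclidean algorithm steps:
25 = 0 × 26 + 25
26 = 1 × 25 + 1
25 = 25 × 1 + 0
Continued fraction: [0; 1, 25]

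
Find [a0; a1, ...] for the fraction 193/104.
[1; 1, 5, 1, 14]

Euclidean algorithm steps:
193 = 1 × 104 + 89
104 = 1 × 89 + 15
89 = 5 × 15 + 14
15 = 1 × 14 + 1
14 = 14 × 1 + 0
Continued fraction: [1; 1, 5, 1, 14]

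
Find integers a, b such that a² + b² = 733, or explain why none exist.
2² + 27² (a=2, b=27)

Factorization: 733 = 733
By Fermat: n is sum of two squares iff every prime p ≡ 3 (mod 4) appears to even power.
All primes ≡ 3 (mod 4) appear to even power.
Search a = 0, 1, 2, … for 733 - a² a perfect square: first hit at a = 2: 733 - 4 = 729 = 27².
733 = 2² + 27² = 4 + 729 ✓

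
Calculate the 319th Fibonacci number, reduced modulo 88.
45

Matrix identity: Q^n = [[F_(n+1), F_n], [F_n, F_(n-1)]] with Q = [[1,1],[1,0]].
n = 319 = 100111111₂. Square-and-multiply, entries mod 88:
Q^1 = [[1,1],[1,0]]
Q^2 = (Q^1)² = [[2,1],[1,1]]
Q^4 = (Q^2)² = [[5,3],[3,2]]
Q^9 = (Q^4)²·Q = [[55,34],[34,21]]
Q^19 = (Q^9)²·Q = [[77,45],[45,32]]
Q^39 = (Q^19)²·Q = [[11,34],[34,65]]
Q^79 = (Q^39)²·Q = [[77,45],[45,32]]
Q^159 = (Q^79)²·Q = [[11,34],[34,65]]
Q^319 = (Q^159)²·Q = [[77,45],[45,32]]
F_319 mod 88 = Q^319[0][1] = 45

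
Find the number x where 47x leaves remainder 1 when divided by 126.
59

gcd(47, 126) = 1, so the inverse exists.
Extended Euclidean algorithm on (126, 47):
126 = 2 × 47 + 32  ⟹  32 = (1)·126 + (-2)·47
47 = 1 × 32 + 15  ⟹  15 = (-1)·126 + (3)·47
32 = 2 × 15 + 2  ⟹  2 = (3)·126 + (-8)·47
15 = 7 × 2 + 1  ⟹  1 = (-22)·126 + (59)·47
So (59)·47 ≡ 1 (mod 126), i.e. 47^(-1) ≡ 59 (mod 126).
Check: 47 × 59 = 2773 ≡ 1 (mod 126)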